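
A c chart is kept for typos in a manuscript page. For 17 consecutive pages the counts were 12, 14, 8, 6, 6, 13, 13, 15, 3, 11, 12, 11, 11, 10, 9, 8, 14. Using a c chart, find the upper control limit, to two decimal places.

20.01

c̄ = (12 + 14 + 8 + 6 + 6 + 13 + 13 + 15 + 3 + 11 + 12 + 11 + 11 + 10 + 9 + 8 + 14) / 17 = 176 / 17 = 10.3529
UCL = c̄ + 3√c̄ = 10.3529 + 3 × √10.3529 = 10.3529 + 3 × 3.2176 = 20.0057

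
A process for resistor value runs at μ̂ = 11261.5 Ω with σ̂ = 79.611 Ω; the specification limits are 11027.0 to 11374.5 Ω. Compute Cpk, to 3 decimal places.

Cpu = (USL − μ̂) / (3σ̂) = (11374.5 − 11261.5) / (3 × 79.611) = 0.4731; Cpl = (μ̂ − LSL) / (3σ̂) = (11261.5 − 11027.0) / (3 × 79.611) = 0.9819; Cpk = min(Cpu, Cpl) = 0.4731

0.473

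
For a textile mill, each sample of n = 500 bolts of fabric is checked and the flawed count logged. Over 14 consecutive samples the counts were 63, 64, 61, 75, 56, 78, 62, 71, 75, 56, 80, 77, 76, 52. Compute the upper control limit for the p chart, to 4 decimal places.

0.1810

p̄ = Σdᵢ / (k·n) = 946 / (14 × 500) = 0.13514
UCL = p̄ + 3·√(p̄(1−p̄)/n) = 0.13514 + 3 × √(0.13514×0.86486/500) = 0.13514 + 3 × 0.01529 = 0.18101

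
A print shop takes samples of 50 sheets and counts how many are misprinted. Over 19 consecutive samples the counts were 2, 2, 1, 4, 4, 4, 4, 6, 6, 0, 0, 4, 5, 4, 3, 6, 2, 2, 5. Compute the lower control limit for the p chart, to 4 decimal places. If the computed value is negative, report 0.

0.0000

p̄ = Σdᵢ / (k·n) = 64 / (19 × 50) = 0.06737
LCL = p̄ − 3·√(p̄(1−p̄)/n) = 0.06737 − 3 × 0.03545 = -0.03898 → 0 (negative, so LCL = 0)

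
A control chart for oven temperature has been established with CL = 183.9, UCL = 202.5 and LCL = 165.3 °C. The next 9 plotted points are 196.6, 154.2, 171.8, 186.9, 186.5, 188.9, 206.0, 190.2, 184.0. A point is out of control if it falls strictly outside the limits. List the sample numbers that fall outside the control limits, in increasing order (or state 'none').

Compare each point to [165.3, 202.5]: sample 2 = 154.2 < LCL; sample 7 = 206.0 > UCL.

2, 7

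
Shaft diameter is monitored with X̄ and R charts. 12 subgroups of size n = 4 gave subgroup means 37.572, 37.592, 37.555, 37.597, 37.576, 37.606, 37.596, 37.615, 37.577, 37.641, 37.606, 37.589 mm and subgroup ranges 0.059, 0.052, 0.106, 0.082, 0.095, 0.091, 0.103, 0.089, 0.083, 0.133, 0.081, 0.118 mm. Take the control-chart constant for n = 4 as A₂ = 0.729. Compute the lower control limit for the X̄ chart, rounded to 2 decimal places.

37.53

X̄̄ = (37.572 + 37.592 + 37.555 + 37.597 + 37.576 + 37.606 + 37.596 + 37.615 + 37.577 + 37.641 + 37.606 + 37.589) / 12 = 451.1220 / 12 = 37.5935
R̄ = (0.059 + 0.052 + 0.106 + 0.082 + 0.095 + 0.091 + 0.103 + 0.089 + 0.083 + 0.133 + 0.081 + 0.118) / 12 = 1.0920 / 12 = 0.0910
LCL = X̄̄ − A₂·R̄ = 37.5935 − 0.729 × 0.0910 = 37.5272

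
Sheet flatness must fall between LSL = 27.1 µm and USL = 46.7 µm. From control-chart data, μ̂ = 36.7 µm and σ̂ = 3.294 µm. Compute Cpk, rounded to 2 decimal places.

0.97

Cpu = (USL − μ̂) / (3σ̂) = (46.7 − 36.7) / (3 × 3.294) = 1.0119; Cpl = (μ̂ − LSL) / (3σ̂) = (36.7 − 27.1) / (3 × 3.294) = 0.9715; Cpk = min(Cpu, Cpl) = 0.9715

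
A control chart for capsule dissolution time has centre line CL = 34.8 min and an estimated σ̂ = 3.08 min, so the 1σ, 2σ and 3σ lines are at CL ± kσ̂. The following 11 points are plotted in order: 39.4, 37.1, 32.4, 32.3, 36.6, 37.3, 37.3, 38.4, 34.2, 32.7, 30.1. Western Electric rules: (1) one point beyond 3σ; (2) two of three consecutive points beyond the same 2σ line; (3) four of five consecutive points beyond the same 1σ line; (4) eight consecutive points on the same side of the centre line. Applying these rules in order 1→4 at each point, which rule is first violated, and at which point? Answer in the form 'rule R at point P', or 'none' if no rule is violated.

none

Zone of each point (C = within 1σ̂, B = 1σ̂–2σ̂, A = 2σ̂–3σ̂, * = beyond 3σ̂; sign = side of CL): 1:+B, 2:+C, 3:-C, 4:-C, 5:+C, 6:+C, 7:+C, 8:+B, 9:-C, 10:-C, 11:-B
No rule fires across all 11 points.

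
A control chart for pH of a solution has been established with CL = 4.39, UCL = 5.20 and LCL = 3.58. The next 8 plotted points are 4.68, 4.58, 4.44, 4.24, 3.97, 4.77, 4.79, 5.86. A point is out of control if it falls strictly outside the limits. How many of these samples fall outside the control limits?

Compare each point to [3.58, 5.20]: sample 8 = 5.86 > UCL.

1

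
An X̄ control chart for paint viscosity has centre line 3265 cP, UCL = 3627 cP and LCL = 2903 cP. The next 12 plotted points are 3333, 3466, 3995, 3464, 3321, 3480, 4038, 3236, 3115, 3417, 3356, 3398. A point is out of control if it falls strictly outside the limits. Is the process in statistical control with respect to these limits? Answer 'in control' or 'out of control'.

out of control

Compare each point to [2903, 3627]: sample 3 = 3995 > UCL; sample 7 = 4038 > UCL.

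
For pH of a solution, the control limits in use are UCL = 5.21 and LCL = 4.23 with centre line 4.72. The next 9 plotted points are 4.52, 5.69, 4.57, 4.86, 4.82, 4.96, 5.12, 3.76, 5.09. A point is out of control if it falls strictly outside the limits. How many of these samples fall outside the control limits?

Compare each point to [4.23, 5.21]: sample 2 = 5.69 > UCL; sample 8 = 3.76 < LCL.

2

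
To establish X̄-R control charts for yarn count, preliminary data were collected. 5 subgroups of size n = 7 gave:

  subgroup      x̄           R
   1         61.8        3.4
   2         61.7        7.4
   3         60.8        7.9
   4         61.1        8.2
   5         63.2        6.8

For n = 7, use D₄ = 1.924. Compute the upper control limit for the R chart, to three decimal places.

12.968

R̄ = (3.4 + 7.4 + 7.9 + 8.2 + 6.8) / 5 = 33.7000 / 5 = 6.7400
UCL_R = D₄·R̄ = 1.924 × 6.7400 = 12.9678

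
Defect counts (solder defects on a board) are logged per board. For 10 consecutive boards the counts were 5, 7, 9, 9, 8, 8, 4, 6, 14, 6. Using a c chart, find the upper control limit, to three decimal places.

c̄ = (5 + 7 + 9 + 9 + 8 + 8 + 4 + 6 + 14 + 6) / 10 = 76 / 10 = 7.6000
UCL = c̄ + 3√c̄ = 7.6000 + 3 × √7.6000 = 7.6000 + 3 × 2.7568 = 15.8704

15.870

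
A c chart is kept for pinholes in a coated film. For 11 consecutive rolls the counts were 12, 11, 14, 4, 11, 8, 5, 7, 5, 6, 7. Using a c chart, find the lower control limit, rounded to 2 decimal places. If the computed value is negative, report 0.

c̄ = (12 + 11 + 14 + 4 + 11 + 8 + 5 + 7 + 5 + 6 + 7) / 11 = 90 / 11 = 8.1818
LCL = c̄ − 3√c̄ = 8.1818 − 3 × 2.8604 = -0.3993 → 0 (cannot be negative)

0.00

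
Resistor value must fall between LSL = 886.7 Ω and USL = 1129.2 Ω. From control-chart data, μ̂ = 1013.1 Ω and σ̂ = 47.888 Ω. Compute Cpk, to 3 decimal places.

0.808

Cpu = (USL − μ̂) / (3σ̂) = (1129.2 − 1013.1) / (3 × 47.888) = 0.8081; Cpl = (μ̂ − LSL) / (3σ̂) = (1013.1 − 886.7) / (3 × 47.888) = 0.8798; Cpk = min(Cpu, Cpl) = 0.8081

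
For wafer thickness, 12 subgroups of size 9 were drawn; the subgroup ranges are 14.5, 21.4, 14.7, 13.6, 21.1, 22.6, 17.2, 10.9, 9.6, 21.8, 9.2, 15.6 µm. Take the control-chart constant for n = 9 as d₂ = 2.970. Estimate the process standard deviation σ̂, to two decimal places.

5.39

R̄ = (14.5 + 21.4 + 14.7 + 13.6 + 21.1 + 22.6 + 17.2 + 10.9 + 9.6 + 21.8 + 9.2 + 15.6) / 12 = 16.0167
σ̂ = R̄ / d₂ = 16.0167 / 2.970 = 5.3928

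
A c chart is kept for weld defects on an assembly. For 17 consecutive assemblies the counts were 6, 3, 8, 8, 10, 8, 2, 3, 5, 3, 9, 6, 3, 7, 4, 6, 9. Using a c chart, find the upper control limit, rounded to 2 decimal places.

13.16

c̄ = (6 + 3 + 8 + 8 + 10 + 8 + 2 + 3 + 5 + 3 + 9 + 6 + 3 + 7 + 4 + 6 + 9) / 17 = 100 / 17 = 5.8824
UCL = c̄ + 3√c̄ = 5.8824 + 3 × √5.8824 = 5.8824 + 3 × 2.4254 = 13.1584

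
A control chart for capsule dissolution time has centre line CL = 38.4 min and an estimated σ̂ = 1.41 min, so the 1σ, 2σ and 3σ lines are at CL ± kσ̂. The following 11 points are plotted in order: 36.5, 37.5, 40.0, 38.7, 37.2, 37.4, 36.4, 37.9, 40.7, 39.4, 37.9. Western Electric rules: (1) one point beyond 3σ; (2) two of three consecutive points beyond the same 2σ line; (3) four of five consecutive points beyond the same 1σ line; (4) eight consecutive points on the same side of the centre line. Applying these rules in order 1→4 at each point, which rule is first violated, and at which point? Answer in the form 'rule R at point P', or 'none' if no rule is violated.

Zone of each point (C = within 1σ̂, B = 1σ̂–2σ̂, A = 2σ̂–3σ̂, * = beyond 3σ̂; sign = side of CL): 1:-B, 2:-C, 3:+B, 4:+C, 5:-C, 6:-C, 7:-B, 8:-C, 9:+B, 10:+C, 11:-C
No rule fires across all 11 points.

none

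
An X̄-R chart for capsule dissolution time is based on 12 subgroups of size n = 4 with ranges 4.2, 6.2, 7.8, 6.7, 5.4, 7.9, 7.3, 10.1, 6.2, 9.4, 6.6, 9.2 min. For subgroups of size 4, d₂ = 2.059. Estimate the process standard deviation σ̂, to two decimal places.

R̄ = (4.2 + 6.2 + 7.8 + 6.7 + 5.4 + 7.9 + 7.3 + 10.1 + 6.2 + 9.4 + 6.6 + 9.2) / 12 = 7.2500
σ̂ = R̄ / d₂ = 7.2500 / 2.059 = 3.5211

3.52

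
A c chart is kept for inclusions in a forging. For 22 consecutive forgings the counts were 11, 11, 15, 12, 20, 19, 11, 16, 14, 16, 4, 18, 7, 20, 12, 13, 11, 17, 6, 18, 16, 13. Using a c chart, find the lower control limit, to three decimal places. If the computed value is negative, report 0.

2.558

c̄ = (11 + 11 + 15 + 12 + 20 + 19 + 11 + 16 + 14 + 16 + 4 + 18 + 7 + 20 + 12 + 13 + 11 + 17 + 6 + 18 + 16 + 13) / 22 = 300 / 22 = 13.6364
LCL = c̄ − 3√c̄ = 13.6364 − 3 × 3.6927 = 2.5581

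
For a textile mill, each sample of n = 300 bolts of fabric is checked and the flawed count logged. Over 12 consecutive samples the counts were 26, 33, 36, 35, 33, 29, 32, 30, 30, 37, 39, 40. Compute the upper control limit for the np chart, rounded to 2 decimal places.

49.66

p̄ = Σdᵢ / (k·n) = 400 / (12 × 300) = 0.11111
UCL = np̄ + 3·√(np̄(1−p̄)) = 33.3333 + 3 × √(33.3333×0.88889) = 33.3333 + 3 × 5.4433 = 49.6633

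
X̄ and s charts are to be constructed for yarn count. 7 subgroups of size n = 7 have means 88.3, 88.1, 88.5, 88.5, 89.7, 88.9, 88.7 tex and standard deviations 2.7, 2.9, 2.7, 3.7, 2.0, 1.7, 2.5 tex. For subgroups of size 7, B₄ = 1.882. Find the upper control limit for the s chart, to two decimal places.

4.89

s̄ = (2.7 + 2.9 + 2.7 + 3.7 + 2.0 + 1.7 + 2.5) / 7 = 2.6000
UCL_s = B₄·s̄ = 1.882 × 2.6000 = 4.8932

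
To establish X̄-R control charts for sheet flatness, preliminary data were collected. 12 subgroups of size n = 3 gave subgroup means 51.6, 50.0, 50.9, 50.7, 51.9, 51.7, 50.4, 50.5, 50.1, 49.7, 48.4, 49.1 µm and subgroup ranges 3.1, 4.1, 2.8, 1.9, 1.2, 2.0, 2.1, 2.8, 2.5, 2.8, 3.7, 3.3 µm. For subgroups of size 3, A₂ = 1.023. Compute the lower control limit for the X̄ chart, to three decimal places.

47.663

X̄̄ = (51.6 + 50.0 + 50.9 + 50.7 + 51.9 + 51.7 + 50.4 + 50.5 + 50.1 + 49.7 + 48.4 + 49.1) / 12 = 605.0000 / 12 = 50.4167
R̄ = (3.1 + 4.1 + 2.8 + 1.9 + 1.2 + 2.0 + 2.1 + 2.8 + 2.5 + 2.8 + 3.7 + 3.3) / 12 = 32.3000 / 12 = 2.6917
LCL = X̄̄ − A₂·R̄ = 50.4167 − 1.023 × 2.6917 = 47.6631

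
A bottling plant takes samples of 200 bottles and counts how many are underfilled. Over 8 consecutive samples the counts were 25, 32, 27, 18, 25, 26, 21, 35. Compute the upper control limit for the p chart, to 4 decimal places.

0.2021

p̄ = Σdᵢ / (k·n) = 209 / (8 × 200) = 0.13062
UCL = p̄ + 3·√(p̄(1−p̄)/n) = 0.13062 + 3 × √(0.13062×0.86938/200) = 0.13062 + 3 × 0.02383 = 0.20211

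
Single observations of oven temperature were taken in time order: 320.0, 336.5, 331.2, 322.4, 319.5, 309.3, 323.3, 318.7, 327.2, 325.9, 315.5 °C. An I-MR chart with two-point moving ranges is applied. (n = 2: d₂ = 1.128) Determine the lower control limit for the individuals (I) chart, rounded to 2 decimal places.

300.74

X̄ = (320.0 + 336.5 + 331.2 + 322.4 + 319.5 + 309.3 + 323.3 + 318.7 + 327.2 + 325.9 + 315.5) / 11 = 322.6818
Moving ranges: 16.5, 5.3, 8.8, 2.9, 10.2, 14.0, 4.6, 8.5, 1.3, 10.4; M̄R̄ = 82.5000 / 10 = 8.2500
LCL = X̄ − 3·M̄R̄/d₂ = 322.6818 − 3 × 8.2500 / 1.128 = 300.7403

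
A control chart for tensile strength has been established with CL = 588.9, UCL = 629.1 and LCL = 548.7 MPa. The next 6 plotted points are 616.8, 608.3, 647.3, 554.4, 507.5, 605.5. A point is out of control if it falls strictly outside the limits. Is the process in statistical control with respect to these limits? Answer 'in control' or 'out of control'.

out of control

Compare each point to [548.7, 629.1]: sample 3 = 647.3 > UCL; sample 5 = 507.5 < LCL.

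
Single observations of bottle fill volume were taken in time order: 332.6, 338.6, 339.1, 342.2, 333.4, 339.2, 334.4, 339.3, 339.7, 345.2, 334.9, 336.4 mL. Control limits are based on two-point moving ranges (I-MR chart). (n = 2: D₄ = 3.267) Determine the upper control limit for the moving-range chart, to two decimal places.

15.33

Moving ranges: 6.0, 0.5, 3.1, 8.8, 5.8, 4.8, 4.9, 0.4, 5.5, 10.3, 1.5; M̄R̄ = 51.6000 / 11 = 4.6909
UCL_MR = D₄·M̄R̄ = 3.267 × 4.6909 = 15.3252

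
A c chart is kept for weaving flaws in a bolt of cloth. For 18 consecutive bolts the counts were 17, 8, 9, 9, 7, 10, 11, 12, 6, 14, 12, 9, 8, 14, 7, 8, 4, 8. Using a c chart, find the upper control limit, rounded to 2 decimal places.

18.91

c̄ = (17 + 8 + 9 + 9 + 7 + 10 + 11 + 12 + 6 + 14 + 12 + 9 + 8 + 14 + 7 + 8 + 4 + 8) / 18 = 173 / 18 = 9.6111
UCL = c̄ + 3√c̄ = 9.6111 + 3 × √9.6111 = 9.6111 + 3 × 3.1002 = 18.9116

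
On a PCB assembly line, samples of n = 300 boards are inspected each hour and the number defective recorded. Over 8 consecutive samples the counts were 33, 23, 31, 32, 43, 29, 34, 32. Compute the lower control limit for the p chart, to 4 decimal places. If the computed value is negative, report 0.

p̄ = Σdᵢ / (k·n) = 257 / (8 × 300) = 0.10708
LCL = p̄ − 3·√(p̄(1−p̄)/n) = 0.10708 − 3 × 0.01785 = 0.05353

0.0535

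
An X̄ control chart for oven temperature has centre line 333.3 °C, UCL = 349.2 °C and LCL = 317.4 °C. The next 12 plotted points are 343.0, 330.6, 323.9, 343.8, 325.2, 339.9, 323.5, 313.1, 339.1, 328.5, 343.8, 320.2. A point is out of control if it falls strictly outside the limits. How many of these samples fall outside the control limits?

1

Compare each point to [317.4, 349.2]: sample 8 = 313.1 < LCL.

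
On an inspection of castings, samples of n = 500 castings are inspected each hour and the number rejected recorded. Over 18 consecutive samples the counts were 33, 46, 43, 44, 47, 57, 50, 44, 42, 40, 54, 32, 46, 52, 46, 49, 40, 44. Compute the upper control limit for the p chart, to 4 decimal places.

p̄ = Σdᵢ / (k·n) = 809 / (18 × 500) = 0.08989
UCL = p̄ + 3·√(p̄(1−p̄)/n) = 0.08989 + 3 × √(0.08989×0.91011/500) = 0.08989 + 3 × 0.01279 = 0.12826

0.1283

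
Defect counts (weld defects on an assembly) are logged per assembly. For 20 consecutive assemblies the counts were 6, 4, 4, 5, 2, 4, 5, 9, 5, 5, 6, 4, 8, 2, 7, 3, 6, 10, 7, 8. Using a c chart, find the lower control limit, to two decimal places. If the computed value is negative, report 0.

0.00

c̄ = (6 + 4 + 4 + 5 + 2 + 4 + 5 + 9 + 5 + 5 + 6 + 4 + 8 + 2 + 7 + 3 + 6 + 10 + 7 + 8) / 20 = 110 / 20 = 5.5000
LCL = c̄ − 3√c̄ = 5.5000 − 3 × 2.3452 = -1.5356 → 0 (cannot be negative)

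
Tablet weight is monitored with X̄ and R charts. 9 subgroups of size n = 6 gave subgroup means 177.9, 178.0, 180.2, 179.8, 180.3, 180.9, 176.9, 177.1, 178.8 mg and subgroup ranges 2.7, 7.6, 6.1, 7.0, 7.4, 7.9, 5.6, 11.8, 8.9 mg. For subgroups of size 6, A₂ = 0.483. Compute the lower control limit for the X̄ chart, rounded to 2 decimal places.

175.39

X̄̄ = (177.9 + 178.0 + 180.2 + 179.8 + 180.3 + 180.9 + 176.9 + 177.1 + 178.8) / 9 = 1609.9000 / 9 = 178.8778
R̄ = (2.7 + 7.6 + 6.1 + 7.0 + 7.4 + 7.9 + 5.6 + 11.8 + 8.9) / 9 = 65.0000 / 9 = 7.2222
LCL = X̄̄ − A₂·R̄ = 178.8778 − 0.483 × 7.2222 = 175.3894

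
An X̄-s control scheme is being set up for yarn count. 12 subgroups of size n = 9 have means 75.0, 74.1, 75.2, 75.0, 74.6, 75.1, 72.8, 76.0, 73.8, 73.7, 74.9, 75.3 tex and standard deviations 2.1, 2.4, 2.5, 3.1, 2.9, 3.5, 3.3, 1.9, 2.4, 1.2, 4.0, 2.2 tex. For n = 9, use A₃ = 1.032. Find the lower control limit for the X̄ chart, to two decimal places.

71.92

X̄̄ = (75.0 + 74.1 + 75.2 + 75.0 + 74.6 + 75.1 + 72.8 + 76.0 + 73.8 + 73.7 + 74.9 + 75.3) / 12 = 74.6250
s̄ = (2.1 + 2.4 + 2.5 + 3.1 + 2.9 + 3.5 + 3.3 + 1.9 + 2.4 + 1.2 + 4.0 + 2.2) / 12 = 2.6250
LCL = X̄̄ − A₃·s̄ = 74.6250 − 1.032 × 2.6250 = 71.9160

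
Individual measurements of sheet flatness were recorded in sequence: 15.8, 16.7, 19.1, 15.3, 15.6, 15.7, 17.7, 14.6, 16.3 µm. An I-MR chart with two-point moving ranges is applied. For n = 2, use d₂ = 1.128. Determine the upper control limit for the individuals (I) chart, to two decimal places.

X̄ = (15.8 + 16.7 + 19.1 + 15.3 + 15.6 + 15.7 + 17.7 + 14.6 + 16.3) / 9 = 16.3111
Moving ranges: 0.9, 2.4, 3.8, 0.3, 0.1, 2.0, 3.1, 1.7; M̄R̄ = 14.3000 / 8 = 1.7875
UCL = X̄ + 3·M̄R̄/d₂ = 16.3111 + 3 × 1.7875 / 1.128 = 21.0651

21.07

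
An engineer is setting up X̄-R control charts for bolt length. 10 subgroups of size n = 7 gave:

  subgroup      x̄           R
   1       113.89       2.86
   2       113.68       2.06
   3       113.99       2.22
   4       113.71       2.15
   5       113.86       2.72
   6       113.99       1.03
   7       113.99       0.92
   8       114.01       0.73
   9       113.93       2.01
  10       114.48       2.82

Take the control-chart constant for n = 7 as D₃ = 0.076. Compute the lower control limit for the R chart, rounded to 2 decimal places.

R̄ = (2.86 + 2.06 + 2.22 + 2.15 + 2.72 + 1.03 + 0.92 + 0.73 + 2.01 + 2.82) / 10 = 19.5200 / 10 = 1.9520
LCL_R = D₃·R̄ = 0.076 × 1.9520 = 0.1484

0.15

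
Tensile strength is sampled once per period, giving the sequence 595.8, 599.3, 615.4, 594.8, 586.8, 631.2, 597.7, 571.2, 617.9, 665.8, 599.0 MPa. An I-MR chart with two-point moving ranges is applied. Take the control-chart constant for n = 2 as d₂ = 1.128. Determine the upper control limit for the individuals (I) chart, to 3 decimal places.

690.320

X̄ = (595.8 + 599.3 + 615.4 + 594.8 + 586.8 + 631.2 + 597.7 + 571.2 + 617.9 + 665.8 + 599.0) / 11 = 606.8091
Moving ranges: 3.5, 16.1, 20.6, 8.0, 44.4, 33.5, 26.5, 46.7, 47.9, 66.8; M̄R̄ = 314.0000 / 10 = 31.4000
UCL = X̄ + 3·M̄R̄/d₂ = 606.8091 + 3 × 31.4000 / 1.128 = 690.3197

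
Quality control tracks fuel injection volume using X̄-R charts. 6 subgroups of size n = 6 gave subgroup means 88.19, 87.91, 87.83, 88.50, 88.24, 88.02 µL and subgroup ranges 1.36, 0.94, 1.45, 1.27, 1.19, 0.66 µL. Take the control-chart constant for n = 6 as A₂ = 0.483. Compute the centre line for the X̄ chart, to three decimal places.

88.115

X̄̄ = (88.19 + 87.91 + 87.83 + 88.50 + 88.24 + 88.02) / 6 = 528.6900 / 6 = 88.1150
CL = X̄̄ = 88.1150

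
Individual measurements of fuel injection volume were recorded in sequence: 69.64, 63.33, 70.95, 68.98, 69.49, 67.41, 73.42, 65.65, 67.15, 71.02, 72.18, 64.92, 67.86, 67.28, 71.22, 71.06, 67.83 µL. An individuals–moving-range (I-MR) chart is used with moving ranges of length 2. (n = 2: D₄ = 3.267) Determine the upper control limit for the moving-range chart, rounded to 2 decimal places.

11.62

Moving ranges: 6.31, 7.62, 1.97, 0.51, 2.08, 6.01, 7.77, 1.50, 3.87, 1.16, 7.26, 2.94, 0.58, 3.94, 0.16, 3.23; M̄R̄ = 56.9100 / 16 = 3.5569
UCL_MR = D₄·M̄R̄ = 3.267 × 3.5569 = 11.6203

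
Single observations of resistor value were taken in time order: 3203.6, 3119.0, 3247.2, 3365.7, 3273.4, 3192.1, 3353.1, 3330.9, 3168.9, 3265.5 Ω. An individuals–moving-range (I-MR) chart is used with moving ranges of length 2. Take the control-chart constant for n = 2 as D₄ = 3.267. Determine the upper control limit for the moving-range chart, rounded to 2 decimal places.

343.65

Moving ranges: 84.6, 128.2, 118.5, 92.3, 81.3, 161.0, 22.2, 162.0, 96.6; M̄R̄ = 946.7000 / 9 = 105.1889
UCL_MR = D₄·M̄R̄ = 3.267 × 105.1889 = 343.6521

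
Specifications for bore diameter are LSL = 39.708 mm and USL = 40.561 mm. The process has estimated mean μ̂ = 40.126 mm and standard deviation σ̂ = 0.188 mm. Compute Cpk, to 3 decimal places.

Cpu = (USL − μ̂) / (3σ̂) = (40.561 − 40.126) / (3 × 0.188) = 0.7713; Cpl = (μ̂ − LSL) / (3σ̂) = (40.126 − 39.708) / (3 × 0.188) = 0.7411; Cpk = min(Cpu, Cpl) = 0.7411

0.741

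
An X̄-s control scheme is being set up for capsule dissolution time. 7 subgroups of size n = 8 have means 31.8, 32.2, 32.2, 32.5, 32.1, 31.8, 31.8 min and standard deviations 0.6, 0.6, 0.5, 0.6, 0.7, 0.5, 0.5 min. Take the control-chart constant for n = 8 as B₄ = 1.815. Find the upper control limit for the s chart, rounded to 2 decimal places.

s̄ = (0.6 + 0.6 + 0.5 + 0.6 + 0.7 + 0.5 + 0.5) / 7 = 0.5714
UCL_s = B₄·s̄ = 1.815 × 0.5714 = 1.0371

1.04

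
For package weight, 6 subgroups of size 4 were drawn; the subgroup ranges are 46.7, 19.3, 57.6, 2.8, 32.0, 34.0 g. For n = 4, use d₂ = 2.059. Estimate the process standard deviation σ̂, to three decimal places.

R̄ = (46.7 + 19.3 + 57.6 + 2.8 + 32.0 + 34.0) / 6 = 32.0667
σ̂ = R̄ / d₂ = 32.0667 / 2.059 = 15.5739

15.574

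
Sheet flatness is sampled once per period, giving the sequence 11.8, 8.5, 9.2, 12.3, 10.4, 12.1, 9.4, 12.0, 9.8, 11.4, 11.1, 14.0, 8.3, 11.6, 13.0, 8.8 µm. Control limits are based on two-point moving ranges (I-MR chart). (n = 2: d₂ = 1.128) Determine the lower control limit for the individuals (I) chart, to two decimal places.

X̄ = (11.8 + 8.5 + 9.2 + 12.3 + 10.4 + 12.1 + 9.4 + 12.0 + 9.8 + 11.4 + 11.1 + 14.0 + 8.3 + 11.6 + 13.0 + 8.8) / 16 = 10.8562
Moving ranges: 3.3, 0.7, 3.1, 1.9, 1.7, 2.7, 2.6, 2.2, 1.6, 0.3, 2.9, 5.7, 3.3, 1.4, 4.2; M̄R̄ = 37.6000 / 15 = 2.5067
LCL = X̄ − 3·M̄R̄/d₂ = 10.8562 − 3 × 2.5067 / 1.128 = 4.1896

4.19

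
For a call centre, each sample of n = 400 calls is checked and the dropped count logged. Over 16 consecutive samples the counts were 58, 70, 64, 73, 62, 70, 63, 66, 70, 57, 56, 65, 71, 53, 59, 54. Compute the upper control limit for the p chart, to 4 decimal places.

p̄ = Σdᵢ / (k·n) = 1011 / (16 × 400) = 0.15797
UCL = p̄ + 3·√(p̄(1−p̄)/n) = 0.15797 + 3 × √(0.15797×0.84203/400) = 0.15797 + 3 × 0.01824 = 0.21268

0.2127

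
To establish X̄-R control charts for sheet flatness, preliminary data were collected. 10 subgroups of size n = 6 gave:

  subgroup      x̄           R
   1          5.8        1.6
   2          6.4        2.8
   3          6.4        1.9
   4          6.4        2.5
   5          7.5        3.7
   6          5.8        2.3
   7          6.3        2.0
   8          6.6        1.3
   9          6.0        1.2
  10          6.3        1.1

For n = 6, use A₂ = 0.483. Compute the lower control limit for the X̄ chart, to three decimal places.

X̄̄ = (5.8 + 6.4 + 6.4 + 6.4 + 7.5 + 5.8 + 6.3 + 6.6 + 6.0 + 6.3) / 10 = 63.5000 / 10 = 6.3500
R̄ = (1.6 + 2.8 + 1.9 + 2.5 + 3.7 + 2.3 + 2.0 + 1.3 + 1.2 + 1.1) / 10 = 20.4000 / 10 = 2.0400
LCL = X̄̄ − A₂·R̄ = 6.3500 − 0.483 × 2.0400 = 5.3647

5.365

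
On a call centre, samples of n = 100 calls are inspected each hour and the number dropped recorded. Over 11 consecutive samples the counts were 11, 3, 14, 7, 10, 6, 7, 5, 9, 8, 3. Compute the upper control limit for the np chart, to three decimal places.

p̄ = Σdᵢ / (k·n) = 83 / (11 × 100) = 0.07545
UCL = np̄ + 3·√(np̄(1−p̄)) = 7.5455 + 3 × √(7.5455×0.92455) = 7.5455 + 3 × 2.6412 = 15.4692

15.469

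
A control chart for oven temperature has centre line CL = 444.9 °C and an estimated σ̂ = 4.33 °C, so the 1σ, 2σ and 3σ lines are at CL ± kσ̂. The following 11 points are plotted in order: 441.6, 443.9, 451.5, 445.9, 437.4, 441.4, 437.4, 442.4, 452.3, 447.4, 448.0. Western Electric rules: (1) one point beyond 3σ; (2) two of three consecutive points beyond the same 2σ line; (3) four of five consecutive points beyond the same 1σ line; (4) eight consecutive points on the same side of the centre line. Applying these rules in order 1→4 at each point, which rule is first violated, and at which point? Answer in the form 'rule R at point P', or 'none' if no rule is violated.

none

Zone of each point (C = within 1σ̂, B = 1σ̂–2σ̂, A = 2σ̂–3σ̂, * = beyond 3σ̂; sign = side of CL): 1:-C, 2:-C, 3:+B, 4:+C, 5:-B, 6:-C, 7:-B, 8:-C, 9:+B, 10:+C, 11:+C
No rule fires across all 11 points.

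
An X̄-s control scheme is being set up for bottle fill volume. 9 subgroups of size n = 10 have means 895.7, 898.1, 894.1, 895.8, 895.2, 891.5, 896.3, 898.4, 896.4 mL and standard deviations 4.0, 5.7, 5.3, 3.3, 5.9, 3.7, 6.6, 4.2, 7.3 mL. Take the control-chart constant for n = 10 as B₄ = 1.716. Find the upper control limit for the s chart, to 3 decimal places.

s̄ = (4.0 + 5.7 + 5.3 + 3.3 + 5.9 + 3.7 + 6.6 + 4.2 + 7.3) / 9 = 5.1111
UCL_s = B₄·s̄ = 1.716 × 5.1111 = 8.7707

8.771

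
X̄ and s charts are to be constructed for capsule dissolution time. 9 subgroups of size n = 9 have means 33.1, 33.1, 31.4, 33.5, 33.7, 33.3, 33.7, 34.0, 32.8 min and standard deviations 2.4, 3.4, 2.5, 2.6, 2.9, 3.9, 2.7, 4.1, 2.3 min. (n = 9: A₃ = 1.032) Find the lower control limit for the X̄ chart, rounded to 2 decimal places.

X̄̄ = (33.1 + 33.1 + 31.4 + 33.5 + 33.7 + 33.3 + 33.7 + 34.0 + 32.8) / 9 = 33.1778
s̄ = (2.4 + 3.4 + 2.5 + 2.6 + 2.9 + 3.9 + 2.7 + 4.1 + 2.3) / 9 = 2.9778
LCL = X̄̄ − A₃·s̄ = 33.1778 − 1.032 × 2.9778 = 30.1047

30.10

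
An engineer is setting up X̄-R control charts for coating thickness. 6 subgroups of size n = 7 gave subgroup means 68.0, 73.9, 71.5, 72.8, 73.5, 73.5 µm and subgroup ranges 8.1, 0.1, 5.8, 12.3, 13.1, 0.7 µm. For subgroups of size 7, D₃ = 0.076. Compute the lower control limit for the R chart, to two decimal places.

0.51

R̄ = (8.1 + 0.1 + 5.8 + 12.3 + 13.1 + 0.7) / 6 = 40.1000 / 6 = 6.6833
LCL_R = D₃·R̄ = 0.076 × 6.6833 = 0.5079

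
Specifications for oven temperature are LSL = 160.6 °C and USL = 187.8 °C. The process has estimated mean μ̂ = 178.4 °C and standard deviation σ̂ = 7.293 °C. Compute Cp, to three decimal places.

0.622

Cp = (USL − LSL) / (6σ̂) = (187.8 − 160.6) / (6 × 7.293) = 27.2000 / 43.7580 = 0.6216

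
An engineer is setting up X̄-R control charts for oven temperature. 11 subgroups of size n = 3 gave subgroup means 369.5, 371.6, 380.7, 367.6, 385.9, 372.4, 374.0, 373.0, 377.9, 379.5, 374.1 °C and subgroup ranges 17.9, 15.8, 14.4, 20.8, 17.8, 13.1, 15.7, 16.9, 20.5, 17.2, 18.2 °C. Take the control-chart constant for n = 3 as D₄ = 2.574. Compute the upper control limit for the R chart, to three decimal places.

44.062

R̄ = (17.9 + 15.8 + 14.4 + 20.8 + 17.8 + 13.1 + 15.7 + 16.9 + 20.5 + 17.2 + 18.2) / 11 = 188.3000 / 11 = 17.1182
UCL_R = D₄·R̄ = 2.574 × 17.1182 = 44.0622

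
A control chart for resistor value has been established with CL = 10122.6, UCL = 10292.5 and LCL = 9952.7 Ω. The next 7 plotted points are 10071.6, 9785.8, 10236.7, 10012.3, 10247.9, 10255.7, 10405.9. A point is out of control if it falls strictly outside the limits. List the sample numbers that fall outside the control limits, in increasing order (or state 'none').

Compare each point to [9952.7, 10292.5]: sample 2 = 9785.8 < LCL; sample 7 = 10405.9 > UCL.

2, 7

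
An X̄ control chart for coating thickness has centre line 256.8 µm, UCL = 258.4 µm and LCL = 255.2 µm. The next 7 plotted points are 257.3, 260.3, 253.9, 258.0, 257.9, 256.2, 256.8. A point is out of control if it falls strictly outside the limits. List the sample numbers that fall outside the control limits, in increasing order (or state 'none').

Compare each point to [255.2, 258.4]: sample 2 = 260.3 > UCL; sample 3 = 253.9 < LCL.

2, 3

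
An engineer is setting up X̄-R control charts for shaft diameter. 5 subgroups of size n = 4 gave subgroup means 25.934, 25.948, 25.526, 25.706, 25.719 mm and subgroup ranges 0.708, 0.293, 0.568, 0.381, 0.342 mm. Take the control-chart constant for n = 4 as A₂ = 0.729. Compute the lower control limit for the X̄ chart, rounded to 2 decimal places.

25.43

X̄̄ = (25.934 + 25.948 + 25.526 + 25.706 + 25.719) / 5 = 128.8330 / 5 = 25.7666
R̄ = (0.708 + 0.293 + 0.568 + 0.381 + 0.342) / 5 = 2.2920 / 5 = 0.4584
LCL = X̄̄ − A₂·R̄ = 25.7666 − 0.729 × 0.4584 = 25.4324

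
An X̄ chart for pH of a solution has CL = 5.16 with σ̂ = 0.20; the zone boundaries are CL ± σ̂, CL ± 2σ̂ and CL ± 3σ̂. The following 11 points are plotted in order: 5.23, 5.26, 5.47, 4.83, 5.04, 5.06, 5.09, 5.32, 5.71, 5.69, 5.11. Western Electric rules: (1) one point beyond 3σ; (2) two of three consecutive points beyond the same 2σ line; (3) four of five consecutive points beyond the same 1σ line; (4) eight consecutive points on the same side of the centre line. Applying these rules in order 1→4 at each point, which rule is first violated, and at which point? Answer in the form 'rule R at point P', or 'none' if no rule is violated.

rule 2 at point 10

Zone of each point (C = within 1σ̂, B = 1σ̂–2σ̂, A = 2σ̂–3σ̂, * = beyond 3σ̂; sign = side of CL): 1:+C, 2:+C, 3:+B, 4:-B, 5:-C, 6:-C, 7:-C, 8:+C, 9:+A, 10:+A, 11:-C
Rule 2 (two of three consecutive points beyond the same 2σ limit) is satisfied at point 10.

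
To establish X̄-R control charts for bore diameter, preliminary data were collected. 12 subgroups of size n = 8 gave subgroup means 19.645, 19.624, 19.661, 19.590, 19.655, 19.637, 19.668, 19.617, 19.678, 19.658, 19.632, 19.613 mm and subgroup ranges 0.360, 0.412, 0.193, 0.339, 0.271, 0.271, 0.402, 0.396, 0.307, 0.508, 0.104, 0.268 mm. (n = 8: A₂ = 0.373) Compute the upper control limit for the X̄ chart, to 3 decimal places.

19.759

X̄̄ = (19.645 + 19.624 + 19.661 + 19.590 + 19.655 + 19.637 + 19.668 + 19.617 + 19.678 + 19.658 + 19.632 + 19.613) / 12 = 235.6780 / 12 = 19.6398
R̄ = (0.360 + 0.412 + 0.193 + 0.339 + 0.271 + 0.271 + 0.402 + 0.396 + 0.307 + 0.508 + 0.104 + 0.268) / 12 = 3.8310 / 12 = 0.3192
UCL = X̄̄ + A₂·R̄ = 19.6398 + 0.373 × 0.3192 = 19.7589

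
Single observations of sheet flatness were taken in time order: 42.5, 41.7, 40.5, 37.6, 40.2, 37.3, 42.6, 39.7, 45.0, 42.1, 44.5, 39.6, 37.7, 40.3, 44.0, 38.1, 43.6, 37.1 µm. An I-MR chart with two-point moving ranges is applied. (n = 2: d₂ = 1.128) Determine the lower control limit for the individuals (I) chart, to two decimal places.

31.37

X̄ = (42.5 + 41.7 + 40.5 + 37.6 + 40.2 + 37.3 + 42.6 + 39.7 + 45.0 + 42.1 + 44.5 + 39.6 + 37.7 + 40.3 + 44.0 + 38.1 + 43.6 + 37.1) / 18 = 40.7833
Moving ranges: 0.8, 1.2, 2.9, 2.6, 2.9, 5.3, 2.9, 5.3, 2.9, 2.4, 4.9, 1.9, 2.6, 3.7, 5.9, 5.5, 6.5; M̄R̄ = 60.2000 / 17 = 3.5412
LCL = X̄ − 3·M̄R̄/d₂ = 40.7833 − 3 × 3.5412 / 1.128 = 31.3653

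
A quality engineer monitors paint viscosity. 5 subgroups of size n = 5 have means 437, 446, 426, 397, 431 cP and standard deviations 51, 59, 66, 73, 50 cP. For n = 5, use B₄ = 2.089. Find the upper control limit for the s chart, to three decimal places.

s̄ = (51 + 59 + 66 + 73 + 50) / 5 = 59.8000
UCL_s = B₄·s̄ = 2.089 × 59.8000 = 124.9222

124.922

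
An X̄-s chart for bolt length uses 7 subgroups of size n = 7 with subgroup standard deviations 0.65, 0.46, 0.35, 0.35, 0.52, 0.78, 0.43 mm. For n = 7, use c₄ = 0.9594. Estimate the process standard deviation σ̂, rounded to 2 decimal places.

s̄ = (0.65 + 0.46 + 0.35 + 0.35 + 0.52 + 0.78 + 0.43) / 7 = 0.5057
σ̂ = s̄ / c₄ = 0.5057 / 0.9594 = 0.5271

0.53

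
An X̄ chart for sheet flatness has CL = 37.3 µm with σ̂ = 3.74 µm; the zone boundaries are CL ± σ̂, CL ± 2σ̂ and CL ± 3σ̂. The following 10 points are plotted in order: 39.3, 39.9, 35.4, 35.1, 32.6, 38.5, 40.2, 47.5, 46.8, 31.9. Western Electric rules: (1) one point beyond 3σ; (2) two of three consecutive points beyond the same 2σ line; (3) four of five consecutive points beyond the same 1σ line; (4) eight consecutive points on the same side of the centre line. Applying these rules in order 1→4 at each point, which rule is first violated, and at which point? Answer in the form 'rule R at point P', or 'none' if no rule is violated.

Zone of each point (C = within 1σ̂, B = 1σ̂–2σ̂, A = 2σ̂–3σ̂, * = beyond 3σ̂; sign = side of CL): 1:+C, 2:+C, 3:-C, 4:-C, 5:-B, 6:+C, 7:+C, 8:+A, 9:+A, 10:-B
Rule 2 (two of three consecutive points beyond the same 2σ limit) is satisfied at point 9.

rule 2 at point 9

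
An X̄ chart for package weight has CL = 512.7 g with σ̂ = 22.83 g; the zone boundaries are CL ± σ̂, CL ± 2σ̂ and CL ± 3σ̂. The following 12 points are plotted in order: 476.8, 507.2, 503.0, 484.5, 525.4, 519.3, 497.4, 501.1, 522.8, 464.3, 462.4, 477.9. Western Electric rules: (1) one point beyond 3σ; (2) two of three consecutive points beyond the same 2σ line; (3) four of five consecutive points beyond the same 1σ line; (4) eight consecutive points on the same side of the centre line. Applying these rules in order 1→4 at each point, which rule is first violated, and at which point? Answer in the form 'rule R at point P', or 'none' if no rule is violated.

rule 2 at point 11

Zone of each point (C = within 1σ̂, B = 1σ̂–2σ̂, A = 2σ̂–3σ̂, * = beyond 3σ̂; sign = side of CL): 1:-B, 2:-C, 3:-C, 4:-B, 5:+C, 6:+C, 7:-C, 8:-C, 9:+C, 10:-A, 11:-A, 12:-B
Rule 2 (two of three consecutive points beyond the same 2σ limit) is satisfied at point 11.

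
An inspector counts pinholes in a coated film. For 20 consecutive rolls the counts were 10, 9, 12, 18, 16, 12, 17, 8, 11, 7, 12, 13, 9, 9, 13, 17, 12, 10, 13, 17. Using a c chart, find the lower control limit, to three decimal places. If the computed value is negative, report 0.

1.750

c̄ = (10 + 9 + 12 + 18 + 16 + 12 + 17 + 8 + 11 + 7 + 12 + 13 + 9 + 9 + 13 + 17 + 12 + 10 + 13 + 17) / 20 = 245 / 20 = 12.2500
LCL = c̄ − 3√c̄ = 12.2500 − 3 × 3.5000 = 1.7500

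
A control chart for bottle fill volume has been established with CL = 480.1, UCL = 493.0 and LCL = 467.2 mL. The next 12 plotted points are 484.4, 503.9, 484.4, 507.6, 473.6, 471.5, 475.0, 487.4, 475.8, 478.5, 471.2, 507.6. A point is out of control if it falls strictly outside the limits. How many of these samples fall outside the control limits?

3

Compare each point to [467.2, 493.0]: sample 2 = 503.9 > UCL; sample 4 = 507.6 > UCL; sample 12 = 507.6 > UCL.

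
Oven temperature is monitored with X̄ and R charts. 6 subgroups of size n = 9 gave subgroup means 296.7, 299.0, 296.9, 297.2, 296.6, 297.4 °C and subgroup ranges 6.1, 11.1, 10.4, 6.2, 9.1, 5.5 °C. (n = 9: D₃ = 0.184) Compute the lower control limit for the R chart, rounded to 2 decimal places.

1.48

R̄ = (6.1 + 11.1 + 10.4 + 6.2 + 9.1 + 5.5) / 6 = 48.4000 / 6 = 8.0667
LCL_R = D₃·R̄ = 0.184 × 8.0667 = 1.4843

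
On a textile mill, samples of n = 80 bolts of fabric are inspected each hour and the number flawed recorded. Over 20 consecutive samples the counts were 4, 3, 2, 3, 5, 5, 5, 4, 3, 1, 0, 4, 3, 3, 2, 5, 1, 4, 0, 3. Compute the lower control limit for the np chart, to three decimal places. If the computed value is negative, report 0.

0.000

p̄ = Σdᵢ / (k·n) = 60 / (20 × 80) = 0.03750
LCL = np̄ − 3·√(np̄(1−p̄)) = 3.0000 − 3 × 1.6993 = -2.0978 → 0 (negative, so LCL = 0)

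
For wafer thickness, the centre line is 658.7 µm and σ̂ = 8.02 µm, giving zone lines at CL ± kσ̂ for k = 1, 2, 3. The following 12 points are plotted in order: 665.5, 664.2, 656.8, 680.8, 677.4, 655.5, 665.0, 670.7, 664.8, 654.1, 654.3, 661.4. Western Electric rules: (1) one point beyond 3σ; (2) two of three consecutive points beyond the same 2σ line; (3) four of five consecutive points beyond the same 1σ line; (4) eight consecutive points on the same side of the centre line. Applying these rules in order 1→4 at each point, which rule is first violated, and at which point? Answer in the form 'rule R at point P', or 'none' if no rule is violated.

Zone of each point (C = within 1σ̂, B = 1σ̂–2σ̂, A = 2σ̂–3σ̂, * = beyond 3σ̂; sign = side of CL): 1:+C, 2:+C, 3:-C, 4:+A, 5:+A, 6:-C, 7:+C, 8:+B, 9:+C, 10:-C, 11:-C, 12:+C
Rule 2 (two of three consecutive points beyond the same 2σ limit) is satisfied at point 5.

rule 2 at point 5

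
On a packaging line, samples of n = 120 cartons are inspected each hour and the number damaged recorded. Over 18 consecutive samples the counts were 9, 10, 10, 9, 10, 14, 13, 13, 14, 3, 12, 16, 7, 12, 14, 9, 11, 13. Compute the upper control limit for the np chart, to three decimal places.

p̄ = Σdᵢ / (k·n) = 199 / (18 × 120) = 0.09213
UCL = np̄ + 3·√(np̄(1−p̄)) = 11.0556 + 3 × √(11.0556×0.90787) = 11.0556 + 3 × 3.1681 = 20.5599

20.560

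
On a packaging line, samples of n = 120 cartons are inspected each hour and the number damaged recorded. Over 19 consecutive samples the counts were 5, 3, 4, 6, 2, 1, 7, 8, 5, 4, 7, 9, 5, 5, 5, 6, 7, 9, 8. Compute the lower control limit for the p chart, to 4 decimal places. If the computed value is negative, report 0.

0.0000

p̄ = Σdᵢ / (k·n) = 106 / (19 × 120) = 0.04649
LCL = p̄ − 3·√(p̄(1−p̄)/n) = 0.04649 − 3 × 0.01922 = -0.01117 → 0 (negative, so LCL = 0)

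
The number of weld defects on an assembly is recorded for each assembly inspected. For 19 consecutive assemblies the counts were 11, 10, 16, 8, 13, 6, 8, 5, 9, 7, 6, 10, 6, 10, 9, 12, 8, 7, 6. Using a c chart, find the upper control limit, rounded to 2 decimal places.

17.68

c̄ = (11 + 10 + 16 + 8 + 13 + 6 + 8 + 5 + 9 + 7 + 6 + 10 + 6 + 10 + 9 + 12 + 8 + 7 + 6) / 19 = 167 / 19 = 8.7895
UCL = c̄ + 3√c̄ = 8.7895 + 3 × √8.7895 = 8.7895 + 3 × 2.9647 = 17.6836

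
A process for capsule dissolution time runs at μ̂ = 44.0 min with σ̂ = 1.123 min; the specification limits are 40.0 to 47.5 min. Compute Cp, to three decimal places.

1.113

Cp = (USL − LSL) / (6σ̂) = (47.5 − 40.0) / (6 × 1.123) = 7.5000 / 6.7380 = 1.1131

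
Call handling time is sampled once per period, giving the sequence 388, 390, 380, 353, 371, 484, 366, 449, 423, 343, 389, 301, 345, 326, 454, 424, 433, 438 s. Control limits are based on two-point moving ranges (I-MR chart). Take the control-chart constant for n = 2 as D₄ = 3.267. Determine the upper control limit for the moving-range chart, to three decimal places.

Moving ranges: 2, 10, 27, 18, 113, 118, 83, 26, 80, 46, 88, 44, 19, 128, 30, 9, 5; M̄R̄ = 846.0000 / 17 = 49.7647
UCL_MR = D₄·M̄R̄ = 3.267 × 49.7647 = 162.5813

162.581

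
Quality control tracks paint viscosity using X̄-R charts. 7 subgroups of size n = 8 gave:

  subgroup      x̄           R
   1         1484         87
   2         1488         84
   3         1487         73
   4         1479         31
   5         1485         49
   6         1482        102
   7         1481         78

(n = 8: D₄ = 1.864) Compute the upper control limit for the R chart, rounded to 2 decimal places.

R̄ = (87 + 84 + 73 + 31 + 49 + 102 + 78) / 7 = 504.0000 / 7 = 72.0000
UCL_R = D₄·R̄ = 1.864 × 72.0000 = 134.2080

134.21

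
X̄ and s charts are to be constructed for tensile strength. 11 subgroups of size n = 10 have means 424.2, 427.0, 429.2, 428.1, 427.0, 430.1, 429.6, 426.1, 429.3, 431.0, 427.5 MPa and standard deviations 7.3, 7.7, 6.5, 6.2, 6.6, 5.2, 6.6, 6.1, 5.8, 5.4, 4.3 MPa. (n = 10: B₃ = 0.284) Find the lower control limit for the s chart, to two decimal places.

s̄ = (7.3 + 7.7 + 6.5 + 6.2 + 6.6 + 5.2 + 6.6 + 6.1 + 5.8 + 5.4 + 4.3) / 11 = 6.1545
LCL_s = B₃·s̄ = 0.284 × 6.1545 = 1.7479

1.75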